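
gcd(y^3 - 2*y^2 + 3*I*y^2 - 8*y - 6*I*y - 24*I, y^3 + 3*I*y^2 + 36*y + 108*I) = y + 3*I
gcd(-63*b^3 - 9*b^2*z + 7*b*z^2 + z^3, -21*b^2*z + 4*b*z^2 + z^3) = -21*b^2 + 4*b*z + z^2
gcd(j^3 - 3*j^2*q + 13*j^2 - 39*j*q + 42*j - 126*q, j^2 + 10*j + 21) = j + 7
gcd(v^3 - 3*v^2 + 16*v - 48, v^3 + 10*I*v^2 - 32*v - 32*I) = v + 4*I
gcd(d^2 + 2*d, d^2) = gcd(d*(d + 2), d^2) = d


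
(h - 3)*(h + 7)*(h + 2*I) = h^3 + 4*h^2 + 2*I*h^2 - 21*h + 8*I*h - 42*I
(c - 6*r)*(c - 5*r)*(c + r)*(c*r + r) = c^4*r - 10*c^3*r^2 + c^3*r + 19*c^2*r^3 - 10*c^2*r^2 + 30*c*r^4 + 19*c*r^3 + 30*r^4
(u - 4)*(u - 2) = u^2 - 6*u + 8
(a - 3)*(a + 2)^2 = a^3 + a^2 - 8*a - 12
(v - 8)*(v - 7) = v^2 - 15*v + 56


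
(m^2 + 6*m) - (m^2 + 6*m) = 0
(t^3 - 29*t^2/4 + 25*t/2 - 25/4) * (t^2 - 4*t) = t^5 - 45*t^4/4 + 83*t^3/2 - 225*t^2/4 + 25*t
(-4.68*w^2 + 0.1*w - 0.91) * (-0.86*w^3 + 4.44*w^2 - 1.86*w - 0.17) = 4.0248*w^5 - 20.8652*w^4 + 9.9314*w^3 - 3.4308*w^2 + 1.6756*w + 0.1547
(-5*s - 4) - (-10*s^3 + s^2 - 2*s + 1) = 10*s^3 - s^2 - 3*s - 5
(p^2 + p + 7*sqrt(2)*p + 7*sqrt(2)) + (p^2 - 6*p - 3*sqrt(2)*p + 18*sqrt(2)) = 2*p^2 - 5*p + 4*sqrt(2)*p + 25*sqrt(2)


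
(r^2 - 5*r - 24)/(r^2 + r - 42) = (r^2 - 5*r - 24)/(r^2 + r - 42)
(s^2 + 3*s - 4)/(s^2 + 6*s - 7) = (s + 4)/(s + 7)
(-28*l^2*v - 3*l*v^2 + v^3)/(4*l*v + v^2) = -7*l + v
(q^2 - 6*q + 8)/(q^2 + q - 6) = (q - 4)/(q + 3)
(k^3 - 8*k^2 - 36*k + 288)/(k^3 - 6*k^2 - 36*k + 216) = (k - 8)/(k - 6)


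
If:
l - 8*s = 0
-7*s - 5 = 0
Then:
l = -40/7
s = -5/7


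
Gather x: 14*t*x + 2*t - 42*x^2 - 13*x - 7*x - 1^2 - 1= 2*t - 42*x^2 + x*(14*t - 20) - 2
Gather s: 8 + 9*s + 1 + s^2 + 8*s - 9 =s^2 + 17*s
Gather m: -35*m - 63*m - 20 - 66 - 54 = -98*m - 140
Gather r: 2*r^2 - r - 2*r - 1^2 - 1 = 2*r^2 - 3*r - 2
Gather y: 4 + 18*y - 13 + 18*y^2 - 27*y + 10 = 18*y^2 - 9*y + 1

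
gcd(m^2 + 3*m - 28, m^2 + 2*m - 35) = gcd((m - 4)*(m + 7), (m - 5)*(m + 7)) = m + 7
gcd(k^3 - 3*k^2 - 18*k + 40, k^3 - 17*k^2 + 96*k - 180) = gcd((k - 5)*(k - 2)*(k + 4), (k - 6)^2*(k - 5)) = k - 5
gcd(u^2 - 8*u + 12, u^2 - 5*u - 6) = u - 6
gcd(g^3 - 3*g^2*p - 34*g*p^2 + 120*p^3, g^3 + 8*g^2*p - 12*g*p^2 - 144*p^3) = -g^2 - 2*g*p + 24*p^2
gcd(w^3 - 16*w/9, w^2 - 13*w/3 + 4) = w - 4/3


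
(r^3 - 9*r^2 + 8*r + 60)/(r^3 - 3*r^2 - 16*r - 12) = (r - 5)/(r + 1)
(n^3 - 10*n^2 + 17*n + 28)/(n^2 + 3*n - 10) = (n^3 - 10*n^2 + 17*n + 28)/(n^2 + 3*n - 10)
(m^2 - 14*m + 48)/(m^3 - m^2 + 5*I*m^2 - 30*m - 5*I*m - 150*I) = (m - 8)/(m^2 + 5*m*(1 + I) + 25*I)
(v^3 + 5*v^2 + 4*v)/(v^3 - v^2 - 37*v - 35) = v*(v + 4)/(v^2 - 2*v - 35)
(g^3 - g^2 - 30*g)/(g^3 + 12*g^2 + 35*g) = (g - 6)/(g + 7)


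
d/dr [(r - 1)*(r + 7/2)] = 2*r + 5/2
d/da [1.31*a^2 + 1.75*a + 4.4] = 2.62*a + 1.75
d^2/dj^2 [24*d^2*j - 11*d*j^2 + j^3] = -22*d + 6*j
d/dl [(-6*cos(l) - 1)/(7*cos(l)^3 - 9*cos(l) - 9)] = -(804*sin(l) + 336*sin(2*l) + 84*sin(3*l) + 168*sin(4*l))/(15*cos(l) - 7*cos(3*l) + 36)^2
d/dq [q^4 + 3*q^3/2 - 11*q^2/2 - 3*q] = 4*q^3 + 9*q^2/2 - 11*q - 3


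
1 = 1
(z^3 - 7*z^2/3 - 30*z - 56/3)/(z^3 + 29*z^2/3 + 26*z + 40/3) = (z - 7)/(z + 5)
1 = 1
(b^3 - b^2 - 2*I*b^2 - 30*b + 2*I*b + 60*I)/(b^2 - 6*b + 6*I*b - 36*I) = (b^2 + b*(5 - 2*I) - 10*I)/(b + 6*I)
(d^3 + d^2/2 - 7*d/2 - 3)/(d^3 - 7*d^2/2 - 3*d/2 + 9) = (d + 1)/(d - 3)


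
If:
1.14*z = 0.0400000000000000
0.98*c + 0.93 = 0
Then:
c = -0.95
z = 0.04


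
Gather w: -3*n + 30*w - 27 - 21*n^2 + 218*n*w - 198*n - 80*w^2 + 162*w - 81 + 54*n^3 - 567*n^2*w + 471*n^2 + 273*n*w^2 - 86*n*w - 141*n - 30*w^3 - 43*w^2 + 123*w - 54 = 54*n^3 + 450*n^2 - 342*n - 30*w^3 + w^2*(273*n - 123) + w*(-567*n^2 + 132*n + 315) - 162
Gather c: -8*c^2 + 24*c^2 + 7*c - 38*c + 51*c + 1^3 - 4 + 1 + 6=16*c^2 + 20*c + 4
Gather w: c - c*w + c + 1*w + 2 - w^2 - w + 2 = -c*w + 2*c - w^2 + 4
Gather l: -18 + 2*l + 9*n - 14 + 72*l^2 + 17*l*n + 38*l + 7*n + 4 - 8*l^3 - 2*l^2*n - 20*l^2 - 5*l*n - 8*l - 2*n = -8*l^3 + l^2*(52 - 2*n) + l*(12*n + 32) + 14*n - 28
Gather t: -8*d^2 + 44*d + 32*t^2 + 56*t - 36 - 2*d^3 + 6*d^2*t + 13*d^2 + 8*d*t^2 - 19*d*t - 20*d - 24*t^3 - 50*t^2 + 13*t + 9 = -2*d^3 + 5*d^2 + 24*d - 24*t^3 + t^2*(8*d - 18) + t*(6*d^2 - 19*d + 69) - 27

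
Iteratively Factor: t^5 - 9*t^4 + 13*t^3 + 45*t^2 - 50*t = (t - 5)*(t^4 - 4*t^3 - 7*t^2 + 10*t) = (t - 5)*(t - 1)*(t^3 - 3*t^2 - 10*t) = t*(t - 5)*(t - 1)*(t^2 - 3*t - 10) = t*(t - 5)^2*(t - 1)*(t + 2)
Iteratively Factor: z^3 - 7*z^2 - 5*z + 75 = (z - 5)*(z^2 - 2*z - 15) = (z - 5)*(z + 3)*(z - 5)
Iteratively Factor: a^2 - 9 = (a - 3)*(a + 3)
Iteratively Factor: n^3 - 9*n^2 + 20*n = (n - 4)*(n^2 - 5*n) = (n - 5)*(n - 4)*(n)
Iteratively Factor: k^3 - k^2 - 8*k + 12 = (k - 2)*(k^2 + k - 6) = (k - 2)^2*(k + 3)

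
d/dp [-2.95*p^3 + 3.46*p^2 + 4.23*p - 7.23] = -8.85*p^2 + 6.92*p + 4.23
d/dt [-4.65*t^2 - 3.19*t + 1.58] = -9.3*t - 3.19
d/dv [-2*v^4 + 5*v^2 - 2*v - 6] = -8*v^3 + 10*v - 2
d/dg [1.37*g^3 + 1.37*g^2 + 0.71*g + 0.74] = 4.11*g^2 + 2.74*g + 0.71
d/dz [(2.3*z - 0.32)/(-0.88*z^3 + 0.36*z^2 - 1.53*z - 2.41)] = (4.048*z^3 - 1.6728*z^2 + 0.2304*z - 6.0326)/(0.7744*z^6 - 0.6336*z^5 + 2.8224*z^4 + 3.14*z^3 + 0.6057*z^2 + 7.3746*z + 5.8081)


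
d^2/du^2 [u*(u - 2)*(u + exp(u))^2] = 2*u^3*exp(u) + 4*u^2*exp(2*u) + 8*u^2*exp(u) + 12*u^2 - 4*u*exp(u) - 12*u - 6*exp(2*u) - 8*exp(u)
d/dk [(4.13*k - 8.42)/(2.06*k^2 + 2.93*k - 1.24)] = (-8.5078*k^2 + 34.6904*k + 19.5494)/(4.2436*k^4 + 12.0716*k^3 + 3.4761*k^2 - 7.2664*k + 1.5376)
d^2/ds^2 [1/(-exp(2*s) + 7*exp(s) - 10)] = (-2*(2*exp(s) - 7)^2*exp(s) + (4*exp(s) - 7)*(exp(2*s) - 7*exp(s) + 10))*exp(s)/(exp(2*s) - 7*exp(s) + 10)^3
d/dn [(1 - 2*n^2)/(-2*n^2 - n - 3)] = (2*n^2 + 16*n + 1)/(4*n^4 + 4*n^3 + 13*n^2 + 6*n + 9)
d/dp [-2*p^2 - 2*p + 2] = -4*p - 2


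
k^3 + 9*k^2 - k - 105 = (k - 3)*(k + 5)*(k + 7)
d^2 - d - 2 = (d - 2)*(d + 1)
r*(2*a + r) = 2*a*r + r^2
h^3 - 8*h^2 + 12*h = h*(h - 6)*(h - 2)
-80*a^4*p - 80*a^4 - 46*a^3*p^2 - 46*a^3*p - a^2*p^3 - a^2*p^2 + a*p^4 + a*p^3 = (-8*a + p)*(2*a + p)*(5*a + p)*(a*p + a)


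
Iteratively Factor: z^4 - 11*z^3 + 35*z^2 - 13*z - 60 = (z - 3)*(z^3 - 8*z^2 + 11*z + 20) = (z - 5)*(z - 3)*(z^2 - 3*z - 4) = (z - 5)*(z - 4)*(z - 3)*(z + 1)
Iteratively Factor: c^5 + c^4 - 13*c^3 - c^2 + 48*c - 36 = (c - 2)*(c^4 + 3*c^3 - 7*c^2 - 15*c + 18) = (c - 2)*(c + 3)*(c^3 - 7*c + 6) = (c - 2)*(c + 3)^2*(c^2 - 3*c + 2) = (c - 2)^2*(c + 3)^2*(c - 1)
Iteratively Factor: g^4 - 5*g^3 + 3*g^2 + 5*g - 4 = (g - 1)*(g^3 - 4*g^2 - g + 4) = (g - 1)^2*(g^2 - 3*g - 4) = (g - 4)*(g - 1)^2*(g + 1)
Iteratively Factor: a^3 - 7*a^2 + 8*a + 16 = (a - 4)*(a^2 - 3*a - 4) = (a - 4)*(a + 1)*(a - 4)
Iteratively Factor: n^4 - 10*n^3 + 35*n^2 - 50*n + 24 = (n - 3)*(n^3 - 7*n^2 + 14*n - 8) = (n - 4)*(n - 3)*(n^2 - 3*n + 2) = (n - 4)*(n - 3)*(n - 2)*(n - 1)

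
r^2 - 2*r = r*(r - 2)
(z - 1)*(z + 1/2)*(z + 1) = z^3 + z^2/2 - z - 1/2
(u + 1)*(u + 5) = u^2 + 6*u + 5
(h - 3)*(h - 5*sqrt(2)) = h^2 - 5*sqrt(2)*h - 3*h + 15*sqrt(2)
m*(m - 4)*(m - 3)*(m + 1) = m^4 - 6*m^3 + 5*m^2 + 12*m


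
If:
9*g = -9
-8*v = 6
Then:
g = -1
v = -3/4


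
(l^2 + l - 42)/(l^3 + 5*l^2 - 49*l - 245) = (l - 6)/(l^2 - 2*l - 35)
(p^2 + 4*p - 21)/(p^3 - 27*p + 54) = (p + 7)/(p^2 + 3*p - 18)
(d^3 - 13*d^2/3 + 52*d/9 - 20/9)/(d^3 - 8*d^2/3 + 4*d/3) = (d - 5/3)/d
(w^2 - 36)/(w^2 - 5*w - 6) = (w + 6)/(w + 1)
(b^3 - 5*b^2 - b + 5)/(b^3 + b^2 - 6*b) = (b^3 - 5*b^2 - b + 5)/(b*(b^2 + b - 6))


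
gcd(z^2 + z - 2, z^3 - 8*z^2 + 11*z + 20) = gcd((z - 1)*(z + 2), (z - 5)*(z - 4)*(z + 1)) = 1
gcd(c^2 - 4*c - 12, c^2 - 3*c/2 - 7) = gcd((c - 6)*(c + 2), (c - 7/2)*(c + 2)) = c + 2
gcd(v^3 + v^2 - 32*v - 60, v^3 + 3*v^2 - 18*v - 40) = v^2 + 7*v + 10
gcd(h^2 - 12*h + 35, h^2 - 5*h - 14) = h - 7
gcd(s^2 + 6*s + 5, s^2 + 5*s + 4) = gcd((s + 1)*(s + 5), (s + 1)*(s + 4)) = s + 1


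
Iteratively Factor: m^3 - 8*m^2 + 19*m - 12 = (m - 4)*(m^2 - 4*m + 3) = (m - 4)*(m - 3)*(m - 1)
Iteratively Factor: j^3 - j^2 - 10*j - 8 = (j - 4)*(j^2 + 3*j + 2) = (j - 4)*(j + 1)*(j + 2)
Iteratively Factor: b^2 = (b)*(b)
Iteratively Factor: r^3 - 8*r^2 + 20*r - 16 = (r - 2)*(r^2 - 6*r + 8) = (r - 2)^2*(r - 4)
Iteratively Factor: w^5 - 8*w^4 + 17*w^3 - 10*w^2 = (w)*(w^4 - 8*w^3 + 17*w^2 - 10*w) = w^2*(w^3 - 8*w^2 + 17*w - 10) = w^2*(w - 5)*(w^2 - 3*w + 2) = w^2*(w - 5)*(w - 1)*(w - 2)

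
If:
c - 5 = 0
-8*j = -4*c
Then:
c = 5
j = 5/2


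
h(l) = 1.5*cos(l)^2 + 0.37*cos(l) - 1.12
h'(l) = -3.0*sin(l)*cos(l) - 0.37*sin(l)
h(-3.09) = 0.01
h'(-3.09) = -0.14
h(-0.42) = 0.47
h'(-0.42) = 1.27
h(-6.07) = 0.67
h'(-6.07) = -0.70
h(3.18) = 0.01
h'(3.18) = -0.10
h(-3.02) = -0.01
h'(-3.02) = -0.32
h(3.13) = 0.01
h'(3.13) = 0.03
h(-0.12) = 0.73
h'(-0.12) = 0.40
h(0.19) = 0.69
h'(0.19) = -0.63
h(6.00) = 0.62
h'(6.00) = 0.91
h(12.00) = 0.26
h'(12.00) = 1.56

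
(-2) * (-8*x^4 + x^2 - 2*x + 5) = 16*x^4 - 2*x^2 + 4*x - 10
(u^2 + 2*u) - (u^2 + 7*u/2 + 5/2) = -3*u/2 - 5/2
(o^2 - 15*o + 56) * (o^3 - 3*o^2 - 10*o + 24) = o^5 - 18*o^4 + 91*o^3 + 6*o^2 - 920*o + 1344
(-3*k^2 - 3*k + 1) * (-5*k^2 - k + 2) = 15*k^4 + 18*k^3 - 8*k^2 - 7*k + 2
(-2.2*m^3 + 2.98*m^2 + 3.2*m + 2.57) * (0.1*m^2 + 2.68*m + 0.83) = -0.22*m^5 - 5.598*m^4 + 6.4804*m^3 + 11.3064*m^2 + 9.5436*m + 2.1331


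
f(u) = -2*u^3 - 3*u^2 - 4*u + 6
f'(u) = -6*u^2 - 6*u - 4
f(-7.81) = 807.01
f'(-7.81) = -323.12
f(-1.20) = 9.94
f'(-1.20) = -5.44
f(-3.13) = 50.46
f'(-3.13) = -44.00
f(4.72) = -290.02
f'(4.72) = -165.99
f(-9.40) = 1439.69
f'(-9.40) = -477.76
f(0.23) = 4.90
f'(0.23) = -5.70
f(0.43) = 3.57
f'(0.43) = -7.69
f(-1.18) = 9.83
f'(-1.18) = -5.27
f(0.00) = 6.00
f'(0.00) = -4.00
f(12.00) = -3930.00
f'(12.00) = -940.00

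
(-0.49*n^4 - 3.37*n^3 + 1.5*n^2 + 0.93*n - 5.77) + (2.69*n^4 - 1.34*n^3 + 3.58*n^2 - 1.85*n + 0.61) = 2.2*n^4 - 4.71*n^3 + 5.08*n^2 - 0.92*n - 5.16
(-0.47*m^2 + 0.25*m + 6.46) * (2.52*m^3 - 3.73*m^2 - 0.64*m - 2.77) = -1.1844*m^5 + 2.3831*m^4 + 15.6475*m^3 - 22.9539*m^2 - 4.8269*m - 17.8942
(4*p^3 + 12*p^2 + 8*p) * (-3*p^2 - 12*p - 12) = -12*p^5 - 84*p^4 - 216*p^3 - 240*p^2 - 96*p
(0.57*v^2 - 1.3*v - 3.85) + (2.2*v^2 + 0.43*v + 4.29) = 2.77*v^2 - 0.87*v + 0.44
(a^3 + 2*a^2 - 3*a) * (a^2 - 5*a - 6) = a^5 - 3*a^4 - 19*a^3 + 3*a^2 + 18*a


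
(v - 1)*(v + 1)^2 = v^3 + v^2 - v - 1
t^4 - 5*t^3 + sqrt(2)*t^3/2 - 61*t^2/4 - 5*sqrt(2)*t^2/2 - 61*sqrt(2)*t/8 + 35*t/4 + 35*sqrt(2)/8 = (t - 7)*(t - 1/2)*(t + 5/2)*(t + sqrt(2)/2)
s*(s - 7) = s^2 - 7*s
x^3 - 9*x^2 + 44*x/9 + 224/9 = (x - 8)*(x - 7/3)*(x + 4/3)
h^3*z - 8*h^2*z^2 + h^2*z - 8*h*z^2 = h*(h - 8*z)*(h*z + z)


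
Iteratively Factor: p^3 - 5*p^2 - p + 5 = (p + 1)*(p^2 - 6*p + 5) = (p - 1)*(p + 1)*(p - 5)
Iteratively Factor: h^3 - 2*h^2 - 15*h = (h + 3)*(h^2 - 5*h) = (h - 5)*(h + 3)*(h)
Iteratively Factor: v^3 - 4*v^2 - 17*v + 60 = (v - 3)*(v^2 - v - 20) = (v - 3)*(v + 4)*(v - 5)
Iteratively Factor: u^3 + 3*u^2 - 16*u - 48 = (u + 3)*(u^2 - 16) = (u + 3)*(u + 4)*(u - 4)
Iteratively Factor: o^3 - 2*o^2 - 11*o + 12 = (o + 3)*(o^2 - 5*o + 4) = (o - 4)*(o + 3)*(o - 1)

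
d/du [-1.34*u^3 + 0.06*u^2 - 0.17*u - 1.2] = -4.02*u^2 + 0.12*u - 0.17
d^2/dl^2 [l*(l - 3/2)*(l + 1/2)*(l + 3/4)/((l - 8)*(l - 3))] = (16*l^6 - 528*l^5 + 6960*l^4 - 34453*l^3 + 60192*l^2 - 6264*l - 16200)/(8*(l^6 - 33*l^5 + 435*l^4 - 2915*l^3 + 10440*l^2 - 19008*l + 13824))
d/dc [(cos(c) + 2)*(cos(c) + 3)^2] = -(cos(c) + 3)*(3*cos(c) + 7)*sin(c)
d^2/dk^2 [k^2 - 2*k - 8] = 2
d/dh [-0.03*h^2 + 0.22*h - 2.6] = 0.22 - 0.06*h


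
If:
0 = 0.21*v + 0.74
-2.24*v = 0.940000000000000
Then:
No Solution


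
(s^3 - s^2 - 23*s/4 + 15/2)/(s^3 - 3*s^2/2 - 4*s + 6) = (s + 5/2)/(s + 2)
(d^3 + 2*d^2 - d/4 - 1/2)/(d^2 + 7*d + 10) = (d^2 - 1/4)/(d + 5)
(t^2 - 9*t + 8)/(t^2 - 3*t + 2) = (t - 8)/(t - 2)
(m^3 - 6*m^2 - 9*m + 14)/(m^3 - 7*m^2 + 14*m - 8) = (m^2 - 5*m - 14)/(m^2 - 6*m + 8)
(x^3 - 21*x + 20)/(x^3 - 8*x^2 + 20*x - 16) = (x^2 + 4*x - 5)/(x^2 - 4*x + 4)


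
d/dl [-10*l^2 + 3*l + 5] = 3 - 20*l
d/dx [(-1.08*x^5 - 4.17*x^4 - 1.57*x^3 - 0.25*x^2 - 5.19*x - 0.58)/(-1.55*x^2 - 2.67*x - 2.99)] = (5.022*x^6 + 24.4614*x^5 + 51.9812*x^4 + 58.257*x^3 + 6.7059*x^2 - 0.303000000000001*x + 13.9695)/(2.4025*x^4 + 8.277*x^3 + 16.3979*x^2 + 15.9666*x + 8.9401)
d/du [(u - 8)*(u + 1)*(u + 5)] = 3*u^2 - 4*u - 43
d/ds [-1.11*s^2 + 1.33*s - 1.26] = 1.33 - 2.22*s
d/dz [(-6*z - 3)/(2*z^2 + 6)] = 3*(z^2 + z - 3)/(z^4 + 6*z^2 + 9)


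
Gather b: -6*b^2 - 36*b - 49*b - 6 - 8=-6*b^2 - 85*b - 14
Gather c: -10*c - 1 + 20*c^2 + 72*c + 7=20*c^2 + 62*c + 6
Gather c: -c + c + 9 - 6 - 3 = 0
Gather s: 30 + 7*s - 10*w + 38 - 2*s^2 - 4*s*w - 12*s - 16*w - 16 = -2*s^2 + s*(-4*w - 5) - 26*w + 52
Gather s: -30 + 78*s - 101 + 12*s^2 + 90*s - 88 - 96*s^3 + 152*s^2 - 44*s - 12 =-96*s^3 + 164*s^2 + 124*s - 231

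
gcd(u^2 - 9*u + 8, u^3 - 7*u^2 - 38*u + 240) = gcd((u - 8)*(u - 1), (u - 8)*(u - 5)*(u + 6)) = u - 8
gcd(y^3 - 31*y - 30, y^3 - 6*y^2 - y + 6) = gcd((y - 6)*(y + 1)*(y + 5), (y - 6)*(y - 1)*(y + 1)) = y^2 - 5*y - 6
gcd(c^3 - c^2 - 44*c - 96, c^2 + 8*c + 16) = c + 4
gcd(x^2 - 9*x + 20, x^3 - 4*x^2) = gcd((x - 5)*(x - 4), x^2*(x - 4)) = x - 4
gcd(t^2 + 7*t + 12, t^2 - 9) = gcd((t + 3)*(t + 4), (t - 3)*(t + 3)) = t + 3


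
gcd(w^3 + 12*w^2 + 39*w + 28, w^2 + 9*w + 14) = w + 7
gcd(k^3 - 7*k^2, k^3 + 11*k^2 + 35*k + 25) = 1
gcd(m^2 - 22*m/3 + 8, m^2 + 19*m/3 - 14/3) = 1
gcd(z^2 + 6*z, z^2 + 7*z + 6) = z + 6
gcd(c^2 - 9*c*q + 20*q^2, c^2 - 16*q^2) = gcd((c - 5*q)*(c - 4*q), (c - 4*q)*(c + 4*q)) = -c + 4*q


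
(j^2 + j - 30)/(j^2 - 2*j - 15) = (j + 6)/(j + 3)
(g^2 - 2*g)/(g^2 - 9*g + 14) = g/(g - 7)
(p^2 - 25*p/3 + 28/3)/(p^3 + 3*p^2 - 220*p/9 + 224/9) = 3*(p - 7)/(3*p^2 + 13*p - 56)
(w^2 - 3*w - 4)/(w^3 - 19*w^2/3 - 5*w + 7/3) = 3*(w - 4)/(3*w^2 - 22*w + 7)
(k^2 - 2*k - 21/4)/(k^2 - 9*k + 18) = (k^2 - 2*k - 21/4)/(k^2 - 9*k + 18)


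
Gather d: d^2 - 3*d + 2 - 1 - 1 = d^2 - 3*d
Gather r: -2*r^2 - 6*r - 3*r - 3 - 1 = -2*r^2 - 9*r - 4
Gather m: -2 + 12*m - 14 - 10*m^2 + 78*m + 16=-10*m^2 + 90*m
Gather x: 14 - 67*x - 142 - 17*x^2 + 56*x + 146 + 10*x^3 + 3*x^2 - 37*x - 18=10*x^3 - 14*x^2 - 48*x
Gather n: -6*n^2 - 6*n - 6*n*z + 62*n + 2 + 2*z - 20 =-6*n^2 + n*(56 - 6*z) + 2*z - 18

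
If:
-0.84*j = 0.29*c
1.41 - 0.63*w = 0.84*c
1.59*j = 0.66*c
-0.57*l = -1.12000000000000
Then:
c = 0.00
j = 0.00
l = 1.96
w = 2.24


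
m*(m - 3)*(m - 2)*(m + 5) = m^4 - 19*m^2 + 30*m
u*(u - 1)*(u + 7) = u^3 + 6*u^2 - 7*u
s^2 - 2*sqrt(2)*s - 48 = (s - 6*sqrt(2))*(s + 4*sqrt(2))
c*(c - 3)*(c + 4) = c^3 + c^2 - 12*c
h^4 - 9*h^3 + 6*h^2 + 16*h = h*(h - 8)*(h - 2)*(h + 1)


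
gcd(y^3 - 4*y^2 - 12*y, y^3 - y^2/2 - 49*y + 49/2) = 1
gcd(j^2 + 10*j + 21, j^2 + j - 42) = j + 7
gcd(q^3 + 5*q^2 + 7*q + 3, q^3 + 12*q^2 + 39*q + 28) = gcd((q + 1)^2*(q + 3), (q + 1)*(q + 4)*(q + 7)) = q + 1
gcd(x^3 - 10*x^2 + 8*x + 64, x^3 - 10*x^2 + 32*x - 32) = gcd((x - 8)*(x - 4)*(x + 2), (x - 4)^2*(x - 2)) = x - 4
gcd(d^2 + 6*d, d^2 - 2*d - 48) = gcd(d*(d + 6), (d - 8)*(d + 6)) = d + 6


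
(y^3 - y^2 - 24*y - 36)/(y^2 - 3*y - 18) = y + 2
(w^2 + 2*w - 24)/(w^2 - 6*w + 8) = (w + 6)/(w - 2)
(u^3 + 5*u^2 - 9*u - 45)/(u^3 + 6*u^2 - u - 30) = (u - 3)/(u - 2)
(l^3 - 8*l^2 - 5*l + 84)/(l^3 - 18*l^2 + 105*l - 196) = (l + 3)/(l - 7)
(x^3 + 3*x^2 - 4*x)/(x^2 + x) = (x^2 + 3*x - 4)/(x + 1)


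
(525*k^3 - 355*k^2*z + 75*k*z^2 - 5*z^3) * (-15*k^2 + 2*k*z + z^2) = -7875*k^5 + 6375*k^4*z - 1310*k^3*z^2 - 130*k^2*z^3 + 65*k*z^4 - 5*z^5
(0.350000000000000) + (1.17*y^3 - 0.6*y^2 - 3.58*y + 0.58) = 1.17*y^3 - 0.6*y^2 - 3.58*y + 0.93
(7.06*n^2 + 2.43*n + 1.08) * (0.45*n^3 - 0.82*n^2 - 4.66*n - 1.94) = 3.177*n^5 - 4.6957*n^4 - 34.4062*n^3 - 25.9058*n^2 - 9.747*n - 2.0952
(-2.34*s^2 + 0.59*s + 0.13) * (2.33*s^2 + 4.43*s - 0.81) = -5.4522*s^4 - 8.9915*s^3 + 4.812*s^2 + 0.098*s - 0.1053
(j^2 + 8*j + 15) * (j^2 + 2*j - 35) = j^4 + 10*j^3 - 4*j^2 - 250*j - 525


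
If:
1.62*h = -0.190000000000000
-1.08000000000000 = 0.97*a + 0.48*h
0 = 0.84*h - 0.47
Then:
No Solution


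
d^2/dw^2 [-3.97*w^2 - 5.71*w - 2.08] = -7.94000000000000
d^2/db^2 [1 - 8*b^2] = -16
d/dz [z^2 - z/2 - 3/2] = 2*z - 1/2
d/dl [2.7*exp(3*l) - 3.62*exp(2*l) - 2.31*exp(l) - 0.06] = (8.1*exp(2*l) - 7.24*exp(l) - 2.31)*exp(l)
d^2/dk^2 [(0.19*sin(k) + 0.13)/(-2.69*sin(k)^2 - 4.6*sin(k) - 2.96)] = (1.374859*sin(k)^5 + 1.41171200000001*sin(k)^4 - 7.00099399999999*sin(k)^3 - 9.620846*sin(k)^2 - 0.679960000000001*sin(k) + 1.742704)/(2.69*sin(k)^2 + 4.6*sin(k) + 2.96)^3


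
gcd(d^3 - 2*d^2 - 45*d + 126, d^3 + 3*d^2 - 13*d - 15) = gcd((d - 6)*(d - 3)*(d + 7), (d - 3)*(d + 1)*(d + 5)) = d - 3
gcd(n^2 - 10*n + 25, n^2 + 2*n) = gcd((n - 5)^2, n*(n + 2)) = 1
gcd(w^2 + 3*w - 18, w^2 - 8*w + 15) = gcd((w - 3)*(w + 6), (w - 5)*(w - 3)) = w - 3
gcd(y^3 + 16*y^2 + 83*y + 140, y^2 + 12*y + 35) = y^2 + 12*y + 35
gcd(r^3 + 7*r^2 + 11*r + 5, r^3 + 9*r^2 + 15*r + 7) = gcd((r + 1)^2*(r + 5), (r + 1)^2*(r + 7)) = r^2 + 2*r + 1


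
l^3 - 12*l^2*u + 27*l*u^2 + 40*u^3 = (l - 8*u)*(l - 5*u)*(l + u)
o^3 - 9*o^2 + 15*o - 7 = (o - 7)*(o - 1)^2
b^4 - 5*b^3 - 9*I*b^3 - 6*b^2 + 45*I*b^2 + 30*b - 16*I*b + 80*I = (b - 5)*(b - 8*I)*(b - 2*I)*(b + I)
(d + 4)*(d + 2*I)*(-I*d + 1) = -I*d^3 + 3*d^2 - 4*I*d^2 + 12*d + 2*I*d + 8*I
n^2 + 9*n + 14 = (n + 2)*(n + 7)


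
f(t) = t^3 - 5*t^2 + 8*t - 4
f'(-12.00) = 560.00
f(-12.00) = -2548.00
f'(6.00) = 56.00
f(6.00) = 80.00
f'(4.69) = 27.09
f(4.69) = 26.70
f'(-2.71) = 57.13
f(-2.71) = -82.30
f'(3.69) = 11.95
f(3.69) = 7.68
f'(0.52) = 3.61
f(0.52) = -1.05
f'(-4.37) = 108.99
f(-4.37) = -217.90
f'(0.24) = 5.77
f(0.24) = -2.35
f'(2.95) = 4.61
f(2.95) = 1.76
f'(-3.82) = 89.98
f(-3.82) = -163.26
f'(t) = 3*t^2 - 10*t + 8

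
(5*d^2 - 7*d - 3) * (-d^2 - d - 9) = -5*d^4 + 2*d^3 - 35*d^2 + 66*d + 27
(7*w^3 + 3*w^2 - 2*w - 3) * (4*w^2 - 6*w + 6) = 28*w^5 - 30*w^4 + 16*w^3 + 18*w^2 + 6*w - 18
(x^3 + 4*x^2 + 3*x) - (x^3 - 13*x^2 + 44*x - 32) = 17*x^2 - 41*x + 32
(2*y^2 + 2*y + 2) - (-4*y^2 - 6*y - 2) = 6*y^2 + 8*y + 4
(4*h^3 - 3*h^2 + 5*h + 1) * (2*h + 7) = 8*h^4 + 22*h^3 - 11*h^2 + 37*h + 7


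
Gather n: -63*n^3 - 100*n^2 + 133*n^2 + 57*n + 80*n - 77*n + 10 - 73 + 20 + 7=-63*n^3 + 33*n^2 + 60*n - 36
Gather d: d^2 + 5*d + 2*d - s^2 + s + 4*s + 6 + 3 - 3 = d^2 + 7*d - s^2 + 5*s + 6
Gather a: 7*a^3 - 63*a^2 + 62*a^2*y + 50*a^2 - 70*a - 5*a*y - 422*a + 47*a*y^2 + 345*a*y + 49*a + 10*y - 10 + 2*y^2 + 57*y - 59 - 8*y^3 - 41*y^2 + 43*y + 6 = 7*a^3 + a^2*(62*y - 13) + a*(47*y^2 + 340*y - 443) - 8*y^3 - 39*y^2 + 110*y - 63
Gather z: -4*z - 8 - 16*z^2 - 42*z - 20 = -16*z^2 - 46*z - 28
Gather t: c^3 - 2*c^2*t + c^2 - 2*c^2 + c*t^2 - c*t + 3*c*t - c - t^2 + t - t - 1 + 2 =c^3 - c^2 - c + t^2*(c - 1) + t*(-2*c^2 + 2*c) + 1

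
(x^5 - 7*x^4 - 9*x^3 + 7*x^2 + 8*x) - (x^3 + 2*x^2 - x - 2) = x^5 - 7*x^4 - 10*x^3 + 5*x^2 + 9*x + 2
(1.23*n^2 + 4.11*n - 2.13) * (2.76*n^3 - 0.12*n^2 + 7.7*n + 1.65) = 3.3948*n^5 + 11.196*n^4 + 3.099*n^3 + 33.9321*n^2 - 9.6195*n - 3.5145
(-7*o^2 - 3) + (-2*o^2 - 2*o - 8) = -9*o^2 - 2*o - 11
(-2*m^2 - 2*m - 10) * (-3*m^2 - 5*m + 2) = 6*m^4 + 16*m^3 + 36*m^2 + 46*m - 20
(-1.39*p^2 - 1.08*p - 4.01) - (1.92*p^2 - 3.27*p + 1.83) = -3.31*p^2 + 2.19*p - 5.84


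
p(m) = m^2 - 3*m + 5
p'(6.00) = 9.00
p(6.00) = 23.00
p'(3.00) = 3.00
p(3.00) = 5.00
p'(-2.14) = -7.28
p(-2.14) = 16.00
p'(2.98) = 2.96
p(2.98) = 4.94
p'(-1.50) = -6.00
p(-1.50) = 11.75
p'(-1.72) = -6.44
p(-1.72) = 13.12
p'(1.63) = 0.26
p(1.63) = 2.77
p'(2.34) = 1.68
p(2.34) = 3.46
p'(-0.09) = -3.18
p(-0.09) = 5.28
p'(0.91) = -1.18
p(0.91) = 3.10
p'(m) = 2*m - 3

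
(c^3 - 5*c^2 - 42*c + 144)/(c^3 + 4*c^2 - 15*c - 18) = (c - 8)/(c + 1)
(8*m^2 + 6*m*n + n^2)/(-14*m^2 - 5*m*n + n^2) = (-4*m - n)/(7*m - n)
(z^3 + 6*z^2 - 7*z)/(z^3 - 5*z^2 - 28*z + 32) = z*(z + 7)/(z^2 - 4*z - 32)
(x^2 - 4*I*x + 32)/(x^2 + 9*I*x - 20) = (x - 8*I)/(x + 5*I)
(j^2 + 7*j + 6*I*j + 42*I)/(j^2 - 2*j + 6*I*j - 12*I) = (j + 7)/(j - 2)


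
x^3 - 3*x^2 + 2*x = x*(x - 2)*(x - 1)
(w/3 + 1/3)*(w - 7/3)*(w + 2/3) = w^3/3 - 2*w^2/9 - 29*w/27 - 14/27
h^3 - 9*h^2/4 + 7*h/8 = h*(h - 7/4)*(h - 1/2)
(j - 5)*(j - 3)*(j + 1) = j^3 - 7*j^2 + 7*j + 15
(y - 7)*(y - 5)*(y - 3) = y^3 - 15*y^2 + 71*y - 105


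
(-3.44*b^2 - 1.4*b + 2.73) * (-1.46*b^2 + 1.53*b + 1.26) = 5.0224*b^4 - 3.2192*b^3 - 10.4622*b^2 + 2.4129*b + 3.4398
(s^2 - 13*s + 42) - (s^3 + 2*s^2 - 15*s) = -s^3 - s^2 + 2*s + 42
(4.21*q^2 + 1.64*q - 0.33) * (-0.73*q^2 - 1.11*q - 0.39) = -3.0733*q^4 - 5.8703*q^3 - 3.2214*q^2 - 0.2733*q + 0.1287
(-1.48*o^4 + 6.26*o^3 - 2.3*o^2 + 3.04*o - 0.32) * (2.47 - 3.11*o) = 4.6028*o^5 - 23.1242*o^4 + 22.6152*o^3 - 15.1354*o^2 + 8.504*o - 0.7904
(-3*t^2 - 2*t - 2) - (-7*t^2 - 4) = 4*t^2 - 2*t + 2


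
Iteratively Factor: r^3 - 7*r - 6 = (r + 1)*(r^2 - r - 6) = (r + 1)*(r + 2)*(r - 3)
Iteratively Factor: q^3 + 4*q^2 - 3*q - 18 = (q + 3)*(q^2 + q - 6) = (q + 3)^2*(q - 2)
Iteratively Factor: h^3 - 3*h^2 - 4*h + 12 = (h - 3)*(h^2 - 4) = (h - 3)*(h - 2)*(h + 2)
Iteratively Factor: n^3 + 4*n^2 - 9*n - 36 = (n + 4)*(n^2 - 9) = (n - 3)*(n + 4)*(n + 3)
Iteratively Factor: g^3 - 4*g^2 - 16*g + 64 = (g + 4)*(g^2 - 8*g + 16) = (g - 4)*(g + 4)*(g - 4)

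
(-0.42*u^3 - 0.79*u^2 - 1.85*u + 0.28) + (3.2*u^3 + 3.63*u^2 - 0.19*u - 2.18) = 2.78*u^3 + 2.84*u^2 - 2.04*u - 1.9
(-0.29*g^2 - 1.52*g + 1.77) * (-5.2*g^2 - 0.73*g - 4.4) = 1.508*g^4 + 8.1157*g^3 - 6.8184*g^2 + 5.3959*g - 7.788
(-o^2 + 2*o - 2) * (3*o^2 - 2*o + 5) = -3*o^4 + 8*o^3 - 15*o^2 + 14*o - 10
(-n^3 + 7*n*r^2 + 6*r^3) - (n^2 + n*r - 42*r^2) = -n^3 - n^2 + 7*n*r^2 - n*r + 6*r^3 + 42*r^2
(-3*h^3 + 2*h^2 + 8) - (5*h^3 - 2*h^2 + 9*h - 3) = -8*h^3 + 4*h^2 - 9*h + 11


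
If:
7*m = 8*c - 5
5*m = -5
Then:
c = -1/4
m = -1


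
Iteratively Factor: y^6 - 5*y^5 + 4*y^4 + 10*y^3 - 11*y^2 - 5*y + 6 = (y - 3)*(y^5 - 2*y^4 - 2*y^3 + 4*y^2 + y - 2) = (y - 3)*(y - 2)*(y^4 - 2*y^2 + 1) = (y - 3)*(y - 2)*(y - 1)*(y^3 + y^2 - y - 1) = (y - 3)*(y - 2)*(y - 1)*(y + 1)*(y^2 - 1) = (y - 3)*(y - 2)*(y - 1)^2*(y + 1)*(y + 1)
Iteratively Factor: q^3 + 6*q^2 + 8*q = (q + 2)*(q^2 + 4*q) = (q + 2)*(q + 4)*(q)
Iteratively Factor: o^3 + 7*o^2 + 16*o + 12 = (o + 2)*(o^2 + 5*o + 6) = (o + 2)*(o + 3)*(o + 2)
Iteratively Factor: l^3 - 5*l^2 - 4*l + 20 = (l - 5)*(l^2 - 4) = (l - 5)*(l - 2)*(l + 2)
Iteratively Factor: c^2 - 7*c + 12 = (c - 4)*(c - 3)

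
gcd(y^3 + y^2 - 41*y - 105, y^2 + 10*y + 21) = y + 3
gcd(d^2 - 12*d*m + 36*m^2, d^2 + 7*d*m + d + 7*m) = 1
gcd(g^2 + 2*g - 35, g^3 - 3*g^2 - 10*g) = g - 5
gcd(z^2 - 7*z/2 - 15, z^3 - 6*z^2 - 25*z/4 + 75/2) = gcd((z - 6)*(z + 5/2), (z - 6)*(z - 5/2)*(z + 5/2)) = z^2 - 7*z/2 - 15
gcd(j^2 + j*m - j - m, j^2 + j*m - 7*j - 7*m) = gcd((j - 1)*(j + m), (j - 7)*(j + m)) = j + m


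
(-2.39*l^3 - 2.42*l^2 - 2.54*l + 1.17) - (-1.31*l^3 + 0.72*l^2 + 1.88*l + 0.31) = -1.08*l^3 - 3.14*l^2 - 4.42*l + 0.86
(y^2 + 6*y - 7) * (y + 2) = y^3 + 8*y^2 + 5*y - 14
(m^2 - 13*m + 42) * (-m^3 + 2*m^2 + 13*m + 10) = -m^5 + 15*m^4 - 55*m^3 - 75*m^2 + 416*m + 420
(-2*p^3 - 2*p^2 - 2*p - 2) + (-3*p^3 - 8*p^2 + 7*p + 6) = -5*p^3 - 10*p^2 + 5*p + 4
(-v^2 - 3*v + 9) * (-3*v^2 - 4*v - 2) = 3*v^4 + 13*v^3 - 13*v^2 - 30*v - 18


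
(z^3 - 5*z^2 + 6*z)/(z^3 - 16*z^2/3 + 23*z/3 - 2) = 3*z/(3*z - 1)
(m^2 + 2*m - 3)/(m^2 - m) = (m + 3)/m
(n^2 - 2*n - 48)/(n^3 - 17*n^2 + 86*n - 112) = (n + 6)/(n^2 - 9*n + 14)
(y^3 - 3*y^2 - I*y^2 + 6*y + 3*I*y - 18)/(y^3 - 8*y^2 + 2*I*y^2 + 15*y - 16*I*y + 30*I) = (y - 3*I)/(y - 5)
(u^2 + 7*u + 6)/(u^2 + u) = (u + 6)/u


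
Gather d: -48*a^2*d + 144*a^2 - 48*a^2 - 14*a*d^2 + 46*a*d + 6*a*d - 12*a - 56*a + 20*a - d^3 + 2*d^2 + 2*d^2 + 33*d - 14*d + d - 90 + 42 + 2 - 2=96*a^2 - 48*a - d^3 + d^2*(4 - 14*a) + d*(-48*a^2 + 52*a + 20) - 48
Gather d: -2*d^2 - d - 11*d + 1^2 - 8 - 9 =-2*d^2 - 12*d - 16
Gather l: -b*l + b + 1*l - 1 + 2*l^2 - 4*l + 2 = b + 2*l^2 + l*(-b - 3) + 1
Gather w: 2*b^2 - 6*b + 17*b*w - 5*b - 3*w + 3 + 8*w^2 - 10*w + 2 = 2*b^2 - 11*b + 8*w^2 + w*(17*b - 13) + 5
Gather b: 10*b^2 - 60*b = 10*b^2 - 60*b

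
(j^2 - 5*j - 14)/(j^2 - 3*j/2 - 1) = 2*(-j^2 + 5*j + 14)/(-2*j^2 + 3*j + 2)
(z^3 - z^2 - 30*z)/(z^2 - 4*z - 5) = z*(-z^2 + z + 30)/(-z^2 + 4*z + 5)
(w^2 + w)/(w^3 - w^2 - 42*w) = (w + 1)/(w^2 - w - 42)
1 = 1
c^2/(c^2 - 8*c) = c/(c - 8)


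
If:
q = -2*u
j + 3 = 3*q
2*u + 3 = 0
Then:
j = 6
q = 3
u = -3/2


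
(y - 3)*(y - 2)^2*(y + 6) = y^4 - y^3 - 26*y^2 + 84*y - 72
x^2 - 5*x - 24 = (x - 8)*(x + 3)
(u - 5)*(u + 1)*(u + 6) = u^3 + 2*u^2 - 29*u - 30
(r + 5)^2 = r^2 + 10*r + 25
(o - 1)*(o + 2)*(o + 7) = o^3 + 8*o^2 + 5*o - 14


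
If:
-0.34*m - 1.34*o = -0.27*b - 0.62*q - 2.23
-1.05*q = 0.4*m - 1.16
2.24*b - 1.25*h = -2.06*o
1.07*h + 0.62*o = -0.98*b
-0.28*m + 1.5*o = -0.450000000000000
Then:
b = -0.35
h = 0.07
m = 3.90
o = 0.43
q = -0.38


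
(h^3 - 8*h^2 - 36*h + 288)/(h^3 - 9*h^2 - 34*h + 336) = (h - 6)/(h - 7)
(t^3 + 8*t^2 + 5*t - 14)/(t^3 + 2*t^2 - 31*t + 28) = (t + 2)/(t - 4)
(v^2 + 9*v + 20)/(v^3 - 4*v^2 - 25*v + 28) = (v + 5)/(v^2 - 8*v + 7)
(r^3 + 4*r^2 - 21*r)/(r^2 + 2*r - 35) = r*(r - 3)/(r - 5)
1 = 1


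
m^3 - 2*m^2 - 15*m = m*(m - 5)*(m + 3)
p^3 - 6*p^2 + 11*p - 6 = (p - 3)*(p - 2)*(p - 1)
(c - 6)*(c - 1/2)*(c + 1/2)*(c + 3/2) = c^4 - 9*c^3/2 - 37*c^2/4 + 9*c/8 + 9/4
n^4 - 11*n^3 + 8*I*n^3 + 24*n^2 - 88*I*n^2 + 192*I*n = n*(n - 8)*(n - 3)*(n + 8*I)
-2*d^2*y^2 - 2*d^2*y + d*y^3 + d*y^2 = y*(-2*d + y)*(d*y + d)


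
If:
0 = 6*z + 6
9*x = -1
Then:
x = -1/9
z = -1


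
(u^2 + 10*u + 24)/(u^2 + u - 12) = (u + 6)/(u - 3)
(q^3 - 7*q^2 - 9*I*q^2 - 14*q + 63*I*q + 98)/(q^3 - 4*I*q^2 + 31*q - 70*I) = (q - 7)/(q + 5*I)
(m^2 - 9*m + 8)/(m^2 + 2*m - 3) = (m - 8)/(m + 3)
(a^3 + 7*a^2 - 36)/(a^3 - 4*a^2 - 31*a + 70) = (a^2 + 9*a + 18)/(a^2 - 2*a - 35)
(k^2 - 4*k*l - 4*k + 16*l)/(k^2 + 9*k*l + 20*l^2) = (k^2 - 4*k*l - 4*k + 16*l)/(k^2 + 9*k*l + 20*l^2)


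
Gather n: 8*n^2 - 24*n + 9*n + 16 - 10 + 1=8*n^2 - 15*n + 7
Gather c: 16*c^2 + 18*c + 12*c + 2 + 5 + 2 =16*c^2 + 30*c + 9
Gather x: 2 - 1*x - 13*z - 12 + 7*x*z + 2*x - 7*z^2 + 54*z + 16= x*(7*z + 1) - 7*z^2 + 41*z + 6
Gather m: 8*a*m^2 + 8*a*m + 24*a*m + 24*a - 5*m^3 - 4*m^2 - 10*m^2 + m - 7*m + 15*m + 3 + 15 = 24*a - 5*m^3 + m^2*(8*a - 14) + m*(32*a + 9) + 18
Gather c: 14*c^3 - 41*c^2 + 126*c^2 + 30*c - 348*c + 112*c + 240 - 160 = 14*c^3 + 85*c^2 - 206*c + 80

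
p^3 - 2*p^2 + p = p*(p - 1)^2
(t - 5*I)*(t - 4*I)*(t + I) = t^3 - 8*I*t^2 - 11*t - 20*I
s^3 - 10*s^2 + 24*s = s*(s - 6)*(s - 4)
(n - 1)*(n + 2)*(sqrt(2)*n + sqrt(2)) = sqrt(2)*n^3 + 2*sqrt(2)*n^2 - sqrt(2)*n - 2*sqrt(2)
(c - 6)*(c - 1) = c^2 - 7*c + 6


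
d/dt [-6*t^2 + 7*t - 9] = 7 - 12*t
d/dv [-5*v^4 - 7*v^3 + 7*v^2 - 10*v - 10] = -20*v^3 - 21*v^2 + 14*v - 10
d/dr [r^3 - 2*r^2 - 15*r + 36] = 3*r^2 - 4*r - 15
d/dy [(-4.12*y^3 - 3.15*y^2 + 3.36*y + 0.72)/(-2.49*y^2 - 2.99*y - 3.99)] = (10.2588*y^4 + 24.6376*y^3 + 67.1013*y^2 + 28.7226*y - 11.2536)/(6.2001*y^4 + 14.8902*y^3 + 28.8103*y^2 + 23.8602*y + 15.9201)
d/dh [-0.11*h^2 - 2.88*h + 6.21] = -0.22*h - 2.88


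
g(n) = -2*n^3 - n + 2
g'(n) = -6*n^2 - 1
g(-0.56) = 2.91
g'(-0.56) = -2.88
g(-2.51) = 36.14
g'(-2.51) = -38.80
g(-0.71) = 3.43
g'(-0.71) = -4.02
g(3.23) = -68.63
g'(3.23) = -63.60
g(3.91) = -121.46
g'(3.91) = -92.73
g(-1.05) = 5.37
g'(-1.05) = -7.62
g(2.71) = -40.52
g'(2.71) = -45.06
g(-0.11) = 2.11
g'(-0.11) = -1.07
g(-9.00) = 1469.00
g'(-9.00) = -487.00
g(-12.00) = 3470.00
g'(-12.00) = -865.00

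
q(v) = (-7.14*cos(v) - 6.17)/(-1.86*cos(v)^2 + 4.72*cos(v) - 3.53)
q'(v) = (-3.72*sin(v)*cos(v) + 4.72*sin(v))*(-7.14*cos(v) - 6.17)/(-1.86*cos(v)^2 + 4.72*cos(v) - 3.53)^2 + 7.14*sin(v)/(-1.86*cos(v)^2 + 4.72*cos(v) - 3.53) = (13.2804*cos(v)^2 + 22.9524*cos(v) - 54.3266)*sin(v)/(3.4596*cos(v)^4 - 17.5584*cos(v)^3 + 35.41*cos(v)^2 - 33.3232*cos(v) + 12.4609)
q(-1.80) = 0.97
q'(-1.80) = 2.60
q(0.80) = 9.74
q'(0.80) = -17.47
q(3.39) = -0.08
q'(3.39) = 0.16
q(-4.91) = 2.83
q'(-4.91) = -6.76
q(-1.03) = 6.18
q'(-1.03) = 13.17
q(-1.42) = 2.53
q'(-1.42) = 6.10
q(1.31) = 3.29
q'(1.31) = -7.73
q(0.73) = 10.99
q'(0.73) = -18.21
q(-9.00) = -0.04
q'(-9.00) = 0.30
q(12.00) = 13.99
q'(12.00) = 18.02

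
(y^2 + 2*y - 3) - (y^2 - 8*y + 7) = 10*y - 10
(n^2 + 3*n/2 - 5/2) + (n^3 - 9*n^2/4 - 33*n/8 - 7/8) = n^3 - 5*n^2/4 - 21*n/8 - 27/8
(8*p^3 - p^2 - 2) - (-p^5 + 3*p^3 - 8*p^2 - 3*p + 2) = p^5 + 5*p^3 + 7*p^2 + 3*p - 4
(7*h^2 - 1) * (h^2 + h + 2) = 7*h^4 + 7*h^3 + 13*h^2 - h - 2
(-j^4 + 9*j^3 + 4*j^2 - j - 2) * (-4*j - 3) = 4*j^5 - 33*j^4 - 43*j^3 - 8*j^2 + 11*j + 6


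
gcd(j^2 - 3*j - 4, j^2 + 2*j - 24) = j - 4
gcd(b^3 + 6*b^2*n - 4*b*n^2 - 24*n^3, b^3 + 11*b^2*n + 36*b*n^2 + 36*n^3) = b^2 + 8*b*n + 12*n^2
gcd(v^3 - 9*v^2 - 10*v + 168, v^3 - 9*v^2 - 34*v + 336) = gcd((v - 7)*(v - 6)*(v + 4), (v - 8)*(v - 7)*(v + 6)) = v - 7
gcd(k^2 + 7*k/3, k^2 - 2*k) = k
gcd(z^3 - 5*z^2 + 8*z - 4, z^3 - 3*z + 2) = z - 1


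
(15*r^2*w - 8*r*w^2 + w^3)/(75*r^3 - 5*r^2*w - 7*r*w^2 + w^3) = w*(3*r - w)/(15*r^2 + 2*r*w - w^2)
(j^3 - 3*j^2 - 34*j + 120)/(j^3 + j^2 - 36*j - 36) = (j^2 - 9*j + 20)/(j^2 - 5*j - 6)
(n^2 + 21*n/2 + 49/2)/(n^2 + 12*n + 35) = (n + 7/2)/(n + 5)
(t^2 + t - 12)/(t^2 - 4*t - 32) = (t - 3)/(t - 8)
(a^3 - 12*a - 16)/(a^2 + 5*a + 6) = (a^2 - 2*a - 8)/(a + 3)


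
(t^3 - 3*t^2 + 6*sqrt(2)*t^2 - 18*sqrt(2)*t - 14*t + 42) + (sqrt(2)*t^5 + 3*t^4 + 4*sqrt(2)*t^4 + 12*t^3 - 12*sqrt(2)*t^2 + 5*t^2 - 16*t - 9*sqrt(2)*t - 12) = sqrt(2)*t^5 + 3*t^4 + 4*sqrt(2)*t^4 + 13*t^3 - 6*sqrt(2)*t^2 + 2*t^2 - 27*sqrt(2)*t - 30*t + 30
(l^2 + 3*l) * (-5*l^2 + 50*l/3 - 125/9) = -5*l^4 + 5*l^3/3 + 325*l^2/9 - 125*l/3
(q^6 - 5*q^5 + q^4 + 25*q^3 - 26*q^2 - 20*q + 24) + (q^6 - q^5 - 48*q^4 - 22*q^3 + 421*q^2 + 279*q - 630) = 2*q^6 - 6*q^5 - 47*q^4 + 3*q^3 + 395*q^2 + 259*q - 606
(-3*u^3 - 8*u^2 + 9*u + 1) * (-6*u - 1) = 18*u^4 + 51*u^3 - 46*u^2 - 15*u - 1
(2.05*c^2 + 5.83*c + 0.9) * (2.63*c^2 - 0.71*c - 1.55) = 5.3915*c^4 + 13.8774*c^3 - 4.9498*c^2 - 9.6755*c - 1.395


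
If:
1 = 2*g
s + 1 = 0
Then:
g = 1/2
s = -1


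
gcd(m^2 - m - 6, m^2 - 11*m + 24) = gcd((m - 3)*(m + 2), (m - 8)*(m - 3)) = m - 3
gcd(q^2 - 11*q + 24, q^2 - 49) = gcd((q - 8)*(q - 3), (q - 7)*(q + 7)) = 1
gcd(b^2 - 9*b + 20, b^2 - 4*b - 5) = b - 5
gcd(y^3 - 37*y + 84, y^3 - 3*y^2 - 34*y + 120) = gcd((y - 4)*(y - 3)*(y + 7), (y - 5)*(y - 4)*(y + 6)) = y - 4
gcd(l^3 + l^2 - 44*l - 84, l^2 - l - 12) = 1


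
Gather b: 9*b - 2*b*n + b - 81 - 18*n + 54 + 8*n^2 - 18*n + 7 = b*(10 - 2*n) + 8*n^2 - 36*n - 20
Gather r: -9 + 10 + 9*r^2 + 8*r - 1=9*r^2 + 8*r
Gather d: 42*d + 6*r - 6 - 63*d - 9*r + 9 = -21*d - 3*r + 3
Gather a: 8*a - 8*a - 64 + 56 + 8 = 0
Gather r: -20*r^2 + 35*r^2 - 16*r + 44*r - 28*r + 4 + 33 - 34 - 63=15*r^2 - 60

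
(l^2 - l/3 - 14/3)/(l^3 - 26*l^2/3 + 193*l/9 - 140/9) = 3*(l + 2)/(3*l^2 - 19*l + 20)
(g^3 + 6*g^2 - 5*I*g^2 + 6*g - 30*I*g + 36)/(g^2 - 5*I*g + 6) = g + 6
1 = 1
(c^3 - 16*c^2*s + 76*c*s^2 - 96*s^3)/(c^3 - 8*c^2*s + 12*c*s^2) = (c - 8*s)/c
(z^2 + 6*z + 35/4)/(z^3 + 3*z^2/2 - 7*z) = (z + 5/2)/(z*(z - 2))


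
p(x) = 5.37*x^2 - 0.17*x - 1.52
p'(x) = 10.74*x - 0.17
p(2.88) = 42.53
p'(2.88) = 30.76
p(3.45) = 61.81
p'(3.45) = 36.88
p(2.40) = 29.00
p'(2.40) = 25.61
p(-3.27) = 56.46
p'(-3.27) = -35.29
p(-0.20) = -1.27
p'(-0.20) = -2.32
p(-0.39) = -0.64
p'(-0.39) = -4.36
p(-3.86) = 79.15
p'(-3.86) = -41.63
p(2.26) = 25.52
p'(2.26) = 24.10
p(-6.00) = 192.82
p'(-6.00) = -64.61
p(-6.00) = 192.82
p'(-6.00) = -64.61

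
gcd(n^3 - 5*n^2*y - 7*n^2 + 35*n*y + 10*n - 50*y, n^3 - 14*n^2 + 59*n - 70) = n^2 - 7*n + 10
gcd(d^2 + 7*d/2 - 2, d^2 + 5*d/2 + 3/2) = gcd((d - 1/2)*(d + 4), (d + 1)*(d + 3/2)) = 1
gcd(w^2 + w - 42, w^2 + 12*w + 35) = w + 7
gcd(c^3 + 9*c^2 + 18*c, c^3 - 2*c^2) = c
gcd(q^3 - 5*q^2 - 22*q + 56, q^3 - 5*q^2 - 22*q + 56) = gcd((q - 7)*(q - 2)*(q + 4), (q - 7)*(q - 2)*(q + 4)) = q^3 - 5*q^2 - 22*q + 56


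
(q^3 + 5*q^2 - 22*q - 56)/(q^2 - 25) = (q^3 + 5*q^2 - 22*q - 56)/(q^2 - 25)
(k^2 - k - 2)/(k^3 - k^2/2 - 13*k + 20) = 2*(k + 1)/(2*k^2 + 3*k - 20)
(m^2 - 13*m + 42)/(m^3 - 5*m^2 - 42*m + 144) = (m^2 - 13*m + 42)/(m^3 - 5*m^2 - 42*m + 144)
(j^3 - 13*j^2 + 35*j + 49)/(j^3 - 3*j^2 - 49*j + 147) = (j^2 - 6*j - 7)/(j^2 + 4*j - 21)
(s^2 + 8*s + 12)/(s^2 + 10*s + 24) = (s + 2)/(s + 4)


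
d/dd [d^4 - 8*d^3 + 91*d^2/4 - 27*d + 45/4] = 4*d^3 - 24*d^2 + 91*d/2 - 27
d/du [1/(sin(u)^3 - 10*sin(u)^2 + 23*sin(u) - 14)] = (-3*sin(u)^2 + 20*sin(u) - 23)*cos(u)/(sin(u)^3 - 10*sin(u)^2 + 23*sin(u) - 14)^2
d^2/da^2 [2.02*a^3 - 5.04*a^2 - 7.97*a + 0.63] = 12.12*a - 10.08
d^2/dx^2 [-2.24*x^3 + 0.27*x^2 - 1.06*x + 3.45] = 0.54 - 13.44*x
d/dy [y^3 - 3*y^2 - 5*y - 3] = 3*y^2 - 6*y - 5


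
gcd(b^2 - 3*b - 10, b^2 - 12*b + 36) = 1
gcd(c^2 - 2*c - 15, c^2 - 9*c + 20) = c - 5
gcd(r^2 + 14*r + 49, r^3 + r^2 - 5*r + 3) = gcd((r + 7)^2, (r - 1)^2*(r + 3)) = 1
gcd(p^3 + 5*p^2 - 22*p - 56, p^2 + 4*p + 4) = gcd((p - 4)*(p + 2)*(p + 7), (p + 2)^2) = p + 2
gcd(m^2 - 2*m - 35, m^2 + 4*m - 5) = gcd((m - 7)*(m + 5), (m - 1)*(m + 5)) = m + 5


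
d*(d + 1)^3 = d^4 + 3*d^3 + 3*d^2 + d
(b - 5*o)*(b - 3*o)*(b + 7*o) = b^3 - b^2*o - 41*b*o^2 + 105*o^3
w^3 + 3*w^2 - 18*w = w*(w - 3)*(w + 6)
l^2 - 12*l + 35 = (l - 7)*(l - 5)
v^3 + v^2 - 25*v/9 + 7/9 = (v - 1)*(v - 1/3)*(v + 7/3)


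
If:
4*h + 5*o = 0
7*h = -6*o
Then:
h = 0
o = 0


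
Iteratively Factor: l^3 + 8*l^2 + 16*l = (l)*(l^2 + 8*l + 16) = l*(l + 4)*(l + 4)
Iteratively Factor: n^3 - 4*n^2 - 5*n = (n + 1)*(n^2 - 5*n) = (n - 5)*(n + 1)*(n)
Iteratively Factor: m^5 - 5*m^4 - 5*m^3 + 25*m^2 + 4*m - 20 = (m - 2)*(m^4 - 3*m^3 - 11*m^2 + 3*m + 10) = (m - 5)*(m - 2)*(m^3 + 2*m^2 - m - 2) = (m - 5)*(m - 2)*(m - 1)*(m^2 + 3*m + 2) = (m - 5)*(m - 2)*(m - 1)*(m + 1)*(m + 2)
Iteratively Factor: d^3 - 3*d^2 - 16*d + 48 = (d - 3)*(d^2 - 16) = (d - 3)*(d + 4)*(d - 4)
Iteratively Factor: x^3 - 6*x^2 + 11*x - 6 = (x - 2)*(x^2 - 4*x + 3) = (x - 3)*(x - 2)*(x - 1)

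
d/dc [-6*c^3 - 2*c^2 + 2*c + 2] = -18*c^2 - 4*c + 2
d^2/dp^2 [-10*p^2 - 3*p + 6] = -20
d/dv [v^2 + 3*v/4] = 2*v + 3/4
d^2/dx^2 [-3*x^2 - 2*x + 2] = -6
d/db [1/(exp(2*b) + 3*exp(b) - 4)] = (-2*exp(b) - 3)*exp(b)/(exp(2*b) + 3*exp(b) - 4)^2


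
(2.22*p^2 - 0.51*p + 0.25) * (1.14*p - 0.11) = 2.5308*p^3 - 0.8256*p^2 + 0.3411*p - 0.0275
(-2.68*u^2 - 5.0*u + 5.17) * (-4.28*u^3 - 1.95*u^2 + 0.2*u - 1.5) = 11.4704*u^5 + 26.626*u^4 - 12.9136*u^3 - 7.0615*u^2 + 8.534*u - 7.755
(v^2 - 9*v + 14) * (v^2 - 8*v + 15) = v^4 - 17*v^3 + 101*v^2 - 247*v + 210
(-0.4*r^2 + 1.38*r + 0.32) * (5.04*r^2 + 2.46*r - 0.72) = -2.016*r^4 + 5.9712*r^3 + 5.2956*r^2 - 0.2064*r - 0.2304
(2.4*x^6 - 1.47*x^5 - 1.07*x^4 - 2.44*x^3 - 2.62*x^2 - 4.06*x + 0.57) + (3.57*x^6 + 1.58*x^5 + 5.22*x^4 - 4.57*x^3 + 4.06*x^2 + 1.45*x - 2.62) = 5.97*x^6 + 0.11*x^5 + 4.15*x^4 - 7.01*x^3 + 1.44*x^2 - 2.61*x - 2.05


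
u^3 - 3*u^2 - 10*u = u*(u - 5)*(u + 2)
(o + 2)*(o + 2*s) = o^2 + 2*o*s + 2*o + 4*s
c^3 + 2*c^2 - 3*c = c*(c - 1)*(c + 3)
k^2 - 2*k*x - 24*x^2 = (k - 6*x)*(k + 4*x)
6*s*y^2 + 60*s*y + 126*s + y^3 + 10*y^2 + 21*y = (6*s + y)*(y + 3)*(y + 7)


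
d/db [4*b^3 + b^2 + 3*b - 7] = 12*b^2 + 2*b + 3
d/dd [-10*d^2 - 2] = -20*d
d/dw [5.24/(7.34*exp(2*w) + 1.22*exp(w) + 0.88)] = (-76.9232*exp(w) - 6.3928)*exp(w)/(7.34*exp(2*w) + 1.22*exp(w) + 0.88)^2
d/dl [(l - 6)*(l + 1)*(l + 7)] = 3*l^2 + 4*l - 41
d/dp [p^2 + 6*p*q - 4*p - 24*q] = 2*p + 6*q - 4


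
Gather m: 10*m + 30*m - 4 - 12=40*m - 16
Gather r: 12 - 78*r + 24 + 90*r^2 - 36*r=90*r^2 - 114*r + 36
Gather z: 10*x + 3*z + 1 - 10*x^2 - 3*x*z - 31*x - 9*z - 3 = -10*x^2 - 21*x + z*(-3*x - 6) - 2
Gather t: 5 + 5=10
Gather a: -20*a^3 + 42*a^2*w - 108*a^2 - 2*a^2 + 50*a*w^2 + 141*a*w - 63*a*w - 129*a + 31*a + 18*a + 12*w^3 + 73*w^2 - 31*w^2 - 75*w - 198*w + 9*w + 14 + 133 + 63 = -20*a^3 + a^2*(42*w - 110) + a*(50*w^2 + 78*w - 80) + 12*w^3 + 42*w^2 - 264*w + 210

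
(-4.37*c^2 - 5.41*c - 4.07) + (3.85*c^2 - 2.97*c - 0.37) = -0.52*c^2 - 8.38*c - 4.44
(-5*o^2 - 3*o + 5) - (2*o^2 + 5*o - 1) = -7*o^2 - 8*o + 6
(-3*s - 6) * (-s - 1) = 3*s^2 + 9*s + 6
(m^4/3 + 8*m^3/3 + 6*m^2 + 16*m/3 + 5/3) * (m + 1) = m^5/3 + 3*m^4 + 26*m^3/3 + 34*m^2/3 + 7*m + 5/3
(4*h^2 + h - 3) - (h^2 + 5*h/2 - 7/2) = 3*h^2 - 3*h/2 + 1/2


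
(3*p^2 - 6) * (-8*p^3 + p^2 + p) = -24*p^5 + 3*p^4 + 51*p^3 - 6*p^2 - 6*p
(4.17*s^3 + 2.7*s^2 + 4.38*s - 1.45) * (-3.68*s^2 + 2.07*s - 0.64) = -15.3456*s^5 - 1.3041*s^4 - 13.1982*s^3 + 12.6746*s^2 - 5.8047*s + 0.928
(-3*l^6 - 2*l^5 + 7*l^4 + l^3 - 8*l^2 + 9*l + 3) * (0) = 0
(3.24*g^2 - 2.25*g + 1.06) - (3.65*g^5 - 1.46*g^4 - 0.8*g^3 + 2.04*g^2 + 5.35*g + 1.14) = -3.65*g^5 + 1.46*g^4 + 0.8*g^3 + 1.2*g^2 - 7.6*g - 0.0799999999999998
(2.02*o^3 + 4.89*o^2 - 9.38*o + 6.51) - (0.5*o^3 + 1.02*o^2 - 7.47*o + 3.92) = 1.52*o^3 + 3.87*o^2 - 1.91*o + 2.59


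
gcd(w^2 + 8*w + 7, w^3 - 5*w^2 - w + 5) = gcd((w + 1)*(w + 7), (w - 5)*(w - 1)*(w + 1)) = w + 1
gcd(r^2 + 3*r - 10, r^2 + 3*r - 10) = r^2 + 3*r - 10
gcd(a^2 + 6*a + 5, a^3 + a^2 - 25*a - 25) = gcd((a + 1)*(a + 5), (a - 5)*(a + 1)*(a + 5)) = a^2 + 6*a + 5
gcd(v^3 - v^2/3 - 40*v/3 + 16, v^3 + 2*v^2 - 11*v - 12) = v^2 + v - 12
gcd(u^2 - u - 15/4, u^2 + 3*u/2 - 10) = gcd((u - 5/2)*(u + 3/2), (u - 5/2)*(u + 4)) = u - 5/2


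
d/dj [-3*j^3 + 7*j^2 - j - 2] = -9*j^2 + 14*j - 1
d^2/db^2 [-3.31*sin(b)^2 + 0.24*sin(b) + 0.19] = -0.24*sin(b) - 6.62*cos(2*b)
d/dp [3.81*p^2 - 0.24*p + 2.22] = 7.62*p - 0.24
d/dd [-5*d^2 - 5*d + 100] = -10*d - 5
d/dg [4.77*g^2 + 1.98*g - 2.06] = 9.54*g + 1.98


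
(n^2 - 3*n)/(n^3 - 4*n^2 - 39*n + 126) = n/(n^2 - n - 42)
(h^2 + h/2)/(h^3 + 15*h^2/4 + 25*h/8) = 4*(2*h + 1)/(8*h^2 + 30*h + 25)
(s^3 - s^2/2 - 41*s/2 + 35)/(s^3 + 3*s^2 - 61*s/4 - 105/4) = 2*(s - 2)/(2*s + 3)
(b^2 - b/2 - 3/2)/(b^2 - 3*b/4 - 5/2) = 2*(-2*b^2 + b + 3)/(-4*b^2 + 3*b + 10)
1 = 1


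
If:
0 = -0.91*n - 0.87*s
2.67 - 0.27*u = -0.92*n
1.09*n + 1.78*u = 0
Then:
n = -2.46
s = 2.57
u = 1.51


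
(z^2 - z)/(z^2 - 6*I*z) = (z - 1)/(z - 6*I)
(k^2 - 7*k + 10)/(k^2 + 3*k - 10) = (k - 5)/(k + 5)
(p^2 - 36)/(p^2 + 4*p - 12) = (p - 6)/(p - 2)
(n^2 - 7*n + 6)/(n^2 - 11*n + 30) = (n - 1)/(n - 5)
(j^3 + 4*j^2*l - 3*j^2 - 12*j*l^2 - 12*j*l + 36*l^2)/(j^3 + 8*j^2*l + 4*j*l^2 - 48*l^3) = (j - 3)/(j + 4*l)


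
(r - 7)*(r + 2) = r^2 - 5*r - 14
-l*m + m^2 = m*(-l + m)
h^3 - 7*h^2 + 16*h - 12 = (h - 3)*(h - 2)^2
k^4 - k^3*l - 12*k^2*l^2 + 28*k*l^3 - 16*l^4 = (k - 2*l)^2*(k - l)*(k + 4*l)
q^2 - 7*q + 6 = (q - 6)*(q - 1)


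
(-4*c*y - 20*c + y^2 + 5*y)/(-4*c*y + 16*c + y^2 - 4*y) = (y + 5)/(y - 4)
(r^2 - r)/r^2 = (r - 1)/r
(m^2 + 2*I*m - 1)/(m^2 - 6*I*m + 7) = (m + I)/(m - 7*I)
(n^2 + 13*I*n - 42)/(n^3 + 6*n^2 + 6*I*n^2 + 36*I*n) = (n + 7*I)/(n*(n + 6))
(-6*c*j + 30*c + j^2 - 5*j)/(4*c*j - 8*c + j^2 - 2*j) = (-6*c*j + 30*c + j^2 - 5*j)/(4*c*j - 8*c + j^2 - 2*j)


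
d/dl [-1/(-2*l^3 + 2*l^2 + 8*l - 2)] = (-3*l^2/2 + l + 2)/(l^3 - l^2 - 4*l + 1)^2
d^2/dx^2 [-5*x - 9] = 0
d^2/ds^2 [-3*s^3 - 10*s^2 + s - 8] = -18*s - 20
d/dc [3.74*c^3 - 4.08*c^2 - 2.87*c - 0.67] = 11.22*c^2 - 8.16*c - 2.87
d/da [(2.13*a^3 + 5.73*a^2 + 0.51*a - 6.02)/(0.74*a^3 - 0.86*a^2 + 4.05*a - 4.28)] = (8.88178419700125e-16*a^5 - 6.072*a^4 + 16.4982*a^3 + 9.6603*a^2 - 59.4032*a + 22.1982)/(0.5476*a^6 - 1.2728*a^5 + 6.7336*a^4 - 13.3004*a^3 + 23.7641*a^2 - 34.668*a + 18.3184)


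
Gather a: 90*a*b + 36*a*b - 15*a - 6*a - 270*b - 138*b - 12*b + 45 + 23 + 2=a*(126*b - 21) - 420*b + 70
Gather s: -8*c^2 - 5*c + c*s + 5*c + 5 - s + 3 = -8*c^2 + s*(c - 1) + 8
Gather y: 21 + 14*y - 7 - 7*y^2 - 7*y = -7*y^2 + 7*y + 14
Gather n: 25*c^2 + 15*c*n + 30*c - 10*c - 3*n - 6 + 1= 25*c^2 + 20*c + n*(15*c - 3) - 5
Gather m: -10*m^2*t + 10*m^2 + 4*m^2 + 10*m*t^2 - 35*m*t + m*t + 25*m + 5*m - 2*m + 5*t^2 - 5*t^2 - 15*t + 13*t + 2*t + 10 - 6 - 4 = m^2*(14 - 10*t) + m*(10*t^2 - 34*t + 28)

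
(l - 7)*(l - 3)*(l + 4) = l^3 - 6*l^2 - 19*l + 84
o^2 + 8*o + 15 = (o + 3)*(o + 5)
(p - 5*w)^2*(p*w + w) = p^3*w - 10*p^2*w^2 + p^2*w + 25*p*w^3 - 10*p*w^2 + 25*w^3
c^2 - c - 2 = (c - 2)*(c + 1)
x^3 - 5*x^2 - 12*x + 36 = (x - 6)*(x - 2)*(x + 3)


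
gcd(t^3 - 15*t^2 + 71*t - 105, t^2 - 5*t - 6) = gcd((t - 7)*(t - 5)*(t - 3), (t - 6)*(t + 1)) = 1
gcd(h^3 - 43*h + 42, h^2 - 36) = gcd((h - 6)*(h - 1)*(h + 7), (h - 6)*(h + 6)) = h - 6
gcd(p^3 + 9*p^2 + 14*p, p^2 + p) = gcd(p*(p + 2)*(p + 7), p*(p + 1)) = p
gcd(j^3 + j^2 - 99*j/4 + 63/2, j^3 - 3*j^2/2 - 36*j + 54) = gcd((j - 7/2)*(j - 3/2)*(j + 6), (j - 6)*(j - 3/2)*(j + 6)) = j^2 + 9*j/2 - 9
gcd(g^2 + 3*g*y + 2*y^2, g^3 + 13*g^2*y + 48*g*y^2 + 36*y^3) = g + y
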